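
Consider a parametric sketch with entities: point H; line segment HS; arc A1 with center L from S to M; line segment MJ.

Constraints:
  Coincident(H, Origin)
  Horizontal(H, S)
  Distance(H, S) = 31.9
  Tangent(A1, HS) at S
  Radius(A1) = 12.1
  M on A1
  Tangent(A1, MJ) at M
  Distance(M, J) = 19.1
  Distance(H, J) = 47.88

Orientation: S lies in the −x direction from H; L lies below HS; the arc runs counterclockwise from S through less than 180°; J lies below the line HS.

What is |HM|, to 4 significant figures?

46.11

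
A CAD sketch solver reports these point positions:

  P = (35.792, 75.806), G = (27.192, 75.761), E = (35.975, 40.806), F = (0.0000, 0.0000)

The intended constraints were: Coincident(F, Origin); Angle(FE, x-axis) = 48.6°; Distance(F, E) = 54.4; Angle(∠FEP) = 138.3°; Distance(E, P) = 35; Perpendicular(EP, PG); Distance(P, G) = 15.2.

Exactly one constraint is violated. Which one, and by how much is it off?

Distance(P, G) = 15.2 — off by 6.60.

F = (0.00, 0.00) ✓; FE at 48.60° ✓; |FE| = 54.40 ✓; ∠FEP = 138.3° ✓; |EP| = 35.00 ✓; ∠(EP, PG) = 90.00° ✓; |PG| = 8.600 ✗.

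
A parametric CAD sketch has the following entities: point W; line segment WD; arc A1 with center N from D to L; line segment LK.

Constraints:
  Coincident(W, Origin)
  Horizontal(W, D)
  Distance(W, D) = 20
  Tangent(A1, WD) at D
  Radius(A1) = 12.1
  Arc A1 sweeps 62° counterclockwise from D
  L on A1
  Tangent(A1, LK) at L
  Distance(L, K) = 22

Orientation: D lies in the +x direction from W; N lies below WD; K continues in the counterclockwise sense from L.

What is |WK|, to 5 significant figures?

25.864

W is at the origin; WD is horizontal with |WD| = 20.0 and D on the +x side, so D = (20.000, 0.0000). Tangency of A1 to WD means the radius ND is perpendicular to WD, so N = D + (0, -12.1) = (20.000, -12.100). On A1, D sits at bearing 90° from N; a 62° counterclockwise sweep puts L at bearing 152°, so L = N + 12.1·(cos 152°, sin 152°) = (9.3163, -6.4194). Since A1 is tangent to LK there, NL ⟂ LK, so LK runs along (−sin 152°, cos 152°); with |LK| = 22.0, K = (-1.0120, -25.844). Then |WK| = |K − W| = 25.864.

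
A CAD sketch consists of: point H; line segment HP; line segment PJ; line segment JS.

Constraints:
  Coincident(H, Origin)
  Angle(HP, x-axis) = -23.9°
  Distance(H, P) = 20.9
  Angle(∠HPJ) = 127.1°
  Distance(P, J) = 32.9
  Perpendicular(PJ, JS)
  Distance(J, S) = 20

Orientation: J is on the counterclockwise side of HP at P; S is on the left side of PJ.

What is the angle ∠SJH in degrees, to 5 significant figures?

69.882°

H is at the origin; HP runs at -23.9° with length 20.9, so P = 20.9·(cos -23.9°, sin -23.9°) = (19.108, -8.4675). ∠HPJ = 127.1°, so PJ runs at -23.9° + (180° − 127.1°) = 29.000° from the x-axis; with |PJ| = 32.9, J = P + 32.9·(cos 29.000°, sin 29.000°) = (47.883, 7.4828). PJ is perpendicular to JS; with |JS| = 20.0 on the left of PJ, S = J + 20.0·(-0.48481, 0.87462) = (38.187, 24.975). Then cos ∠SJH = JS·JH / (|JS||JH|), giving 69.882°.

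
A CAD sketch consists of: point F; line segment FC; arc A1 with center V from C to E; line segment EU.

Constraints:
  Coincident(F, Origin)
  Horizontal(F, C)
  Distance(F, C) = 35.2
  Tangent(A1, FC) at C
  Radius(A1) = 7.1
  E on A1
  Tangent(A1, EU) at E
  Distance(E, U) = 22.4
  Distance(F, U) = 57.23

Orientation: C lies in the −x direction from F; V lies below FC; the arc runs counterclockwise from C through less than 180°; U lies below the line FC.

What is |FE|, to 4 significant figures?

41.56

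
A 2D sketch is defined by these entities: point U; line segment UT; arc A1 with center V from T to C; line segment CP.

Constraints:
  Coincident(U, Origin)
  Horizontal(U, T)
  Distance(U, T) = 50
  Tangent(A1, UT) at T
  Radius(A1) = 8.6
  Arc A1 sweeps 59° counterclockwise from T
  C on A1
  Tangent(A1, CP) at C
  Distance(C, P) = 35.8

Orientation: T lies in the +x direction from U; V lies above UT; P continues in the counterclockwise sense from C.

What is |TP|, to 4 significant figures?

43.37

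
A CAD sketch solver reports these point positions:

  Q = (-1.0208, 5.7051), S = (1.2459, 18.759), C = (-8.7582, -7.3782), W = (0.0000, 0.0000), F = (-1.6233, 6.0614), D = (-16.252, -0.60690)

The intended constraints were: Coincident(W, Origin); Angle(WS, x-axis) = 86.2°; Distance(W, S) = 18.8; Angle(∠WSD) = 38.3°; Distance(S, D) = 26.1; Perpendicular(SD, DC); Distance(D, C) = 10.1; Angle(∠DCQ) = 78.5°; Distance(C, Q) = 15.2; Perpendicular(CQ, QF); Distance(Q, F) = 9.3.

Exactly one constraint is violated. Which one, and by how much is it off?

Distance(Q, F) = 9.3 — off by 8.60.

W = (0.00, 0.00) ✓; WS at 86.20° ✓; |WS| = 18.80 ✓; ∠WSD = 38.30° ✓; |SD| = 26.10 ✓; ∠(SD, DC) = 90.00° ✓; |DC| = 10.10 ✓; ∠DCQ = 78.50° ✓; |CQ| = 15.20 ✓; ∠(CQ, QF) = 90.00° ✓; |QF| = 0.7000 ✗.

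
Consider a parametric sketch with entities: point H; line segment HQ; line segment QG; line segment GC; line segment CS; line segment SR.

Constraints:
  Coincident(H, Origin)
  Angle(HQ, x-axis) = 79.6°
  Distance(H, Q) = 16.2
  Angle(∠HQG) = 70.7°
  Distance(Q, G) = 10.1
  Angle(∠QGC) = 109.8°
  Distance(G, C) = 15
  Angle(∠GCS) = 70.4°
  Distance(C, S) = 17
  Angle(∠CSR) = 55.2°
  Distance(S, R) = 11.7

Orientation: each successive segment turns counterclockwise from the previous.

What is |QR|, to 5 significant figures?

6.6264

H is at the origin; HQ runs at 79.6° with length 16.2, so Q = (2.9244, 15.934). ∠HQG = 70.7° gives QG at -171.10° from the x-axis; with |QG| = 10.1, G = (-7.0540, 14.371). ∠QGC = 109.8° gives GC at -100.90° from the x-axis; with |GC| = 15.0, C = (-9.8904, -0.35810). ∠GCS = 70.4° gives CS at 8.7000° from the x-axis; with |CS| = 17.0, S = (6.9140, 2.2133). ∠CSR = 55.2° gives SR at 133.50° from the x-axis; with |SR| = 11.7, R = (-1.1398, 10.700). Then |QR| = |R − Q| = 6.6264.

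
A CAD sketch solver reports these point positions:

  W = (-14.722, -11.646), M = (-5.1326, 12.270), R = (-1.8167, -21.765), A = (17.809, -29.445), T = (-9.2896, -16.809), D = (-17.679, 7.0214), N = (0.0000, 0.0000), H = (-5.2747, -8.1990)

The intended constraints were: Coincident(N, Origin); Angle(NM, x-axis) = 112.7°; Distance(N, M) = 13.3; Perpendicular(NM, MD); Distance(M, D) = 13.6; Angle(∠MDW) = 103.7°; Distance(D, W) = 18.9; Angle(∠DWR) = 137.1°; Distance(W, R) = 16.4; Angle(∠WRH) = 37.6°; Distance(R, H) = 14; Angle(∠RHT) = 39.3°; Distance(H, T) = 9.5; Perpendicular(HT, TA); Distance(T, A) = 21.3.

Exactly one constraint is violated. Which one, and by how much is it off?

Distance(T, A) = 21.3 — off by 8.60.

N = (0.00, 0.00) ✓; NM at 112.7° ✓; |NM| = 13.30 ✓; ∠(NM, MD) = 90.00° ✓; |MD| = 13.60 ✓; ∠MDW = 103.7° ✓; |DW| = 18.90 ✓; ∠DWR = 137.1° ✓; |WR| = 16.40 ✓; ∠WRH = 37.60° ✓; |RH| = 14.00 ✓; ∠RHT = 39.30° ✓; |HT| = 9.500 ✓; ∠(HT, TA) = 90.00° ✓; |TA| = 29.90 ✗.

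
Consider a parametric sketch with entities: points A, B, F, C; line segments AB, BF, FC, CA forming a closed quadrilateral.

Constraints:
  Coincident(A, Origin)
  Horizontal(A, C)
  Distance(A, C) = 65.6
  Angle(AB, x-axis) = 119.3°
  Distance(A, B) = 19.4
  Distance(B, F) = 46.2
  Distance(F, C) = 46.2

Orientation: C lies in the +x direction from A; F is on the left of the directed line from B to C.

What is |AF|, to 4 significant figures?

47.42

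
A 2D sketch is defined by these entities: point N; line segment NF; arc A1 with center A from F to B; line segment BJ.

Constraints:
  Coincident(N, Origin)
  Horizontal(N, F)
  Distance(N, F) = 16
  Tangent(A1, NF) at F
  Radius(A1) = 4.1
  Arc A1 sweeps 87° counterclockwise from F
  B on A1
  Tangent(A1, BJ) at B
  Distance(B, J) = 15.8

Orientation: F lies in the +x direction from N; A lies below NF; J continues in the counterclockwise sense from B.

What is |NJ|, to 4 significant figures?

22.57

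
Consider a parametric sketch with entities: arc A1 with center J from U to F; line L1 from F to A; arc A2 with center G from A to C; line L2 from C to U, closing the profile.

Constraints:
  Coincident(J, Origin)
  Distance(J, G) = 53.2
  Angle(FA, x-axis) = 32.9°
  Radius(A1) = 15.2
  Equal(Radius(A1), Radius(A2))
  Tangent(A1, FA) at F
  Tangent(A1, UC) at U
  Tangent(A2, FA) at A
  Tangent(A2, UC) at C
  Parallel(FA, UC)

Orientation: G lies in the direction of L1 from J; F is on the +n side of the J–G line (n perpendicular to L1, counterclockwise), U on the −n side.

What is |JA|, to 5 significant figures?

55.329

The slot axis is L1's direction at 32.9°, so u = (cos 32.9°, sin 32.9°) = (0.83962, 0.54317) and n = (−sin 32.9°, cos 32.9°) = (-0.54317, 0.83962). J is at the origin and G lies 53.2 along u from J, so G = 53.2·u = (44.668, 28.897). Tangency of A1 to both parallel lines with radius 15.2 puts F and U at J ± 15.2·n: F = (-8.2563, 12.762), U = (8.2563, -12.762). Equal radii place A and C the same way about G: A = G + 15.2·n = (36.412, 41.659), C = G − 15.2·n = (52.924, 16.135). Then |JA| = |A − J| = 55.329.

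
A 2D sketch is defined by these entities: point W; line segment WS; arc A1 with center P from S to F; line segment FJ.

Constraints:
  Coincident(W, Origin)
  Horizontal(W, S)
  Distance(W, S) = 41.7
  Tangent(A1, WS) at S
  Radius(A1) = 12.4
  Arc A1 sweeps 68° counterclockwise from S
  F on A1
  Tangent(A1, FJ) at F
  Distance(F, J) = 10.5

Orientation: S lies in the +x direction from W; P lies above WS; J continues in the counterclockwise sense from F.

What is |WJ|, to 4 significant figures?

59.75

W is at the origin; WS is horizontal with |WS| = 41.7 and S on the +x side, so S = (41.70, 0.000). A1 meets WS tangentially, so PS is at right angles to WS, so P = S + (0, 12.4) = (41.70, 12.40). On A1, S sits at bearing -90° from P; a 68° counterclockwise sweep puts F at bearing -22°, so F = P + 12.4·(cos -22°, sin -22°) = (53.20, 7.755). A1 meets FJ tangentially, so PF is at right angles to FJ, so FJ runs along (−sin -22°, cos -22°); with |FJ| = 10.5, J = (57.13, 17.49). Then |WJ| = |J − W| = 59.75.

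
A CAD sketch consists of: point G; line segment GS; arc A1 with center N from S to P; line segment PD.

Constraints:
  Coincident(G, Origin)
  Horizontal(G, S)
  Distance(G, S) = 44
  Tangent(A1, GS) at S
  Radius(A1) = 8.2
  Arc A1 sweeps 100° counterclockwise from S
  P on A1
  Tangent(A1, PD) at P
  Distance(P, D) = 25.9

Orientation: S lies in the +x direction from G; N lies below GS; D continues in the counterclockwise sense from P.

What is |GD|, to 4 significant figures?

53.55

G is at the origin; GS is horizontal with |GS| = 44.0 and S on the +x side, so S = (44.00, 0.000). Tangency of A1 to GS means the radius NS is perpendicular to GS, so N = S + (0, -8.2) = (44.00, -8.200). On A1, S sits at bearing 90° from N; a 100° counterclockwise sweep puts P at bearing 190°, so P = N + 8.2·(cos 190°, sin 190°) = (35.92, -9.624). A1 meets PD tangentially, so NP is at right angles to PD, so PD runs along (−sin 190°, cos 190°); with |PD| = 25.9, D = (40.42, -35.13). Then |GD| = |D − G| = 53.55.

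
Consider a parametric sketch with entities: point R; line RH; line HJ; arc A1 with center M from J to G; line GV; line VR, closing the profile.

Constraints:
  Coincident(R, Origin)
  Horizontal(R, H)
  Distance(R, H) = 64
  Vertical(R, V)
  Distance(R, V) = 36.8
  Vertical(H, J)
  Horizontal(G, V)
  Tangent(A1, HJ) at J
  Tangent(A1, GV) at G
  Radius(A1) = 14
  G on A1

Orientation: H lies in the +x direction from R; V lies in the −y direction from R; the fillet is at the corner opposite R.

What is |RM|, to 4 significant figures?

54.95

R and V share the same x with |RV| = 36.8 and V on the −y side, so V = (0.000, -36.80). The virtual corner opposite R is at (64.00, -36.80). Tangency of A1 to HJ means the radius MJ is perpendicular to HJ and since A1 is tangent to GV there, MG ⟂ GV, with radius 14.0, so the center M sits 14.0 in from both sides at M = (50.00, -22.80). Then |RM| = |M − R| = 54.95.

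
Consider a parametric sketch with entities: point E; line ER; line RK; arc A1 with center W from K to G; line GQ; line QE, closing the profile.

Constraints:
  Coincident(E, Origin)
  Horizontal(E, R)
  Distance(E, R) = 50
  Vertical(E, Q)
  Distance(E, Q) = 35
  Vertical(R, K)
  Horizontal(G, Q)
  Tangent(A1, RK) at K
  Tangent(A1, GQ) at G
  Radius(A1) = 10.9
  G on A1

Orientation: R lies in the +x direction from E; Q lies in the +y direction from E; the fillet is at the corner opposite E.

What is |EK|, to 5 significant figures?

55.505

E is at the origin; E and R share the same y with |ER| = 50.0 and R on the +x side, so R = (50.000, 0.0000). EQ is vertical with |EQ| = 35.0 and Q on the +y side, so Q = (0.0000, 35.000). The virtual corner opposite E is at (50.000, 35.000). Since A1 is tangent to RK there, WK ⟂ RK and tangency of A1 to GQ means the radius WG is perpendicular to GQ, with radius 10.9, so the center W sits 10.9 in from both sides at W = (39.100, 24.100). That places the tangent points at K = (50.000, 24.100) on RK and G = (39.100, 35.000) on GQ. Then |EK| = |K − E| = 55.505.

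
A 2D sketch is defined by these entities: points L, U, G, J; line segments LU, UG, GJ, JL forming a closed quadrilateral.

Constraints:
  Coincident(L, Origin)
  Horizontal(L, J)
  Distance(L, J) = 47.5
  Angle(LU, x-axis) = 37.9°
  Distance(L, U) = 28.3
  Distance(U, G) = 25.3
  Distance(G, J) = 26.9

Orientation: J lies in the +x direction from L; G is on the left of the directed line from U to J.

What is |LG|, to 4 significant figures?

53.08

Checks: |UG| = 25.30 ✓; |GJ| = 26.90 ✓.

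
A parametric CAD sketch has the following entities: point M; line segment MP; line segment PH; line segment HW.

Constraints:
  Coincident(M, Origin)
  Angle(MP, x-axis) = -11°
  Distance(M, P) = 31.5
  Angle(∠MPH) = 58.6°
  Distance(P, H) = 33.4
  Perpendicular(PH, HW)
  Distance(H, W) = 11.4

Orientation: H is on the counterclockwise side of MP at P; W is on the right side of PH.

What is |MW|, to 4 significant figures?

41.89

M is at the origin; MP runs at -11.0° with length 31.5, so P = 31.5·(cos -11.0°, sin -11.0°) = (30.92, -6.010). ∠MPH = 58.6°, so PH runs at -11.0° + (180° − 58.6°) = 110.4° from the x-axis; with |PH| = 33.4, H = P + 33.4·(cos 110.4°, sin 110.4°) = (19.28, 25.29). PH ⟂ HW; with |HW| = 11.4 on the right of PH, W = H + 11.4·(0.9373, 0.3486) = (29.96, 29.27). Then |MW| = |W − M| = 41.89.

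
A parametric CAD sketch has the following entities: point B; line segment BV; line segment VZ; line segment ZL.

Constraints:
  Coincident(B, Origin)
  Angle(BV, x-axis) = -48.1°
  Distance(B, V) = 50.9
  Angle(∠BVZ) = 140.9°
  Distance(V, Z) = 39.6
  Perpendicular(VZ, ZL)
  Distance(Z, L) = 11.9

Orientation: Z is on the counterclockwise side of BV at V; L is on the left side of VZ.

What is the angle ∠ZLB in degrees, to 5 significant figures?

104.33°

B is at the origin; BV runs at -48.1° with length 50.9, so V = 50.9·(cos -48.1°, sin -48.1°) = (33.993, -37.885). ∠BVZ = 140.9°, so VZ runs at -48.1° + (180° − 140.9°) = -9.0000° from the x-axis; with |VZ| = 39.6, Z = V + 39.6·(cos -9.0000°, sin -9.0000°) = (73.105, -44.080). VZ ⟂ ZL; with |ZL| = 11.9 on the left of VZ, L = Z + 11.9·(0.15643, 0.98769) = (74.967, -32.327). Then cos ∠ZLB = LZ·LB / (|LZ||LB|), giving 104.33°.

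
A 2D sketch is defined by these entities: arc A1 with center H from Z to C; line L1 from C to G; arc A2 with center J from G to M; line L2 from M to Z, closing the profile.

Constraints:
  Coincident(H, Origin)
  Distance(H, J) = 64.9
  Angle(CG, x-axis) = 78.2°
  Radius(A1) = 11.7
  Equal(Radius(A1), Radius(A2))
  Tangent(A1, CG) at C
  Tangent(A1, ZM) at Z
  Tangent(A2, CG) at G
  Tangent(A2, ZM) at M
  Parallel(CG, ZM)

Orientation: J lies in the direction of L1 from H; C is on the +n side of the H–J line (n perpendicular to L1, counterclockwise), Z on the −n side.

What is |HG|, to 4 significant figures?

65.95

The slot axis is L1's direction at 78.2°, so u = (cos 78.2°, sin 78.2°) = (0.2045, 0.9789) and n = (−sin 78.2°, cos 78.2°) = (-0.9789, 0.2045). H is at the origin and J lies 64.9 along u from H, so J = 64.9·u = (13.27, 63.53). Tangency of A1 to both parallel lines with radius 11.7 puts C and Z at H ± 11.7·n: C = (-11.45, 2.393), Z = (11.45, -2.393). Equal radii place G and M the same way about J: G = J + 11.7·n = (1.819, 65.92), M = J − 11.7·n = (24.72, 61.14). Then |HG| = |G − H| = 65.95.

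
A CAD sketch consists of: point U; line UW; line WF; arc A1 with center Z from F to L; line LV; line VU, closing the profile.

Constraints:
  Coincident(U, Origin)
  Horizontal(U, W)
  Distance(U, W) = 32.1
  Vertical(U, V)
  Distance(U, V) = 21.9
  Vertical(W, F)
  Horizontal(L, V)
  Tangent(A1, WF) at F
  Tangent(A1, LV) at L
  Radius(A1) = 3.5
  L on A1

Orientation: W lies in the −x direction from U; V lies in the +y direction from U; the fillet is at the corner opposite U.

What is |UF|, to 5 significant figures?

37.000

The virtual corner opposite U is at (-32.100, 21.900). Since A1 is tangent to WF there, ZF ⟂ WF and tangency of A1 to LV means the radius ZL is perpendicular to LV, with radius 3.5, so the center Z sits 3.5 in from both sides at Z = (-28.600, 18.400). That places the tangent points at F = (-32.100, 18.400) on WF and L = (-28.600, 21.900) on LV. Then |UF| = |F − U| = 37.000.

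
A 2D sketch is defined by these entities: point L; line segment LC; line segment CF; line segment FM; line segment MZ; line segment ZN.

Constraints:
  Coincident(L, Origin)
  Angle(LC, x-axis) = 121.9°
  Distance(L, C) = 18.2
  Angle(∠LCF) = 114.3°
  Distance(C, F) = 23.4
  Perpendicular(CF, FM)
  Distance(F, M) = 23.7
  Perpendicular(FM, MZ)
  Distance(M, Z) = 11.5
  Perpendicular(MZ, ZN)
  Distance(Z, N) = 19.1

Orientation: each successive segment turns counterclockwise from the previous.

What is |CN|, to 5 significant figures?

12.758

L is at the origin; LC runs at 121.9° with length 18.2, so C = (-9.6176, 15.451). ∠LCF = 114.3° gives CF at -172.40° from the x-axis; with |CF| = 23.4, F = (-32.812, 12.356). The perpendicularity gives FM at right angles to CF, so FM runs at -82.400°; with |FM| = 23.7, M = (-29.678, -11.135). The perpendicularity gives MZ at right angles to FM, so MZ runs at 7.6000°; with |MZ| = 11.5, Z = (-18.279, -9.6144). MZ is perpendicular to ZN, so ZN runs at 97.600°; with |ZN| = 19.1, N = (-20.805, 9.3178). Then |CN| = |N − C| = 12.758.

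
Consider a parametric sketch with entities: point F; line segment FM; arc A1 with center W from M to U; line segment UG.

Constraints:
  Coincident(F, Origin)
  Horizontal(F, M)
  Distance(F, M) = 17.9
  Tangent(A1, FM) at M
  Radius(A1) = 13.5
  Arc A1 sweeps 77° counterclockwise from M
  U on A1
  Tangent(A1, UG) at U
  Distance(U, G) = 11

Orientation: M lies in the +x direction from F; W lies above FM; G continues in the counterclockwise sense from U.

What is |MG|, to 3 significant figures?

26.3

On A1, M sits at bearing -90° from W; a 77° counterclockwise sweep puts U at bearing -13°, so U = W + 13.5·(cos -13°, sin -13°) = (31.1, 10.5). The tangent condition forces WU to be normal to UG, so UG runs along (−sin -13°, cos -13°); with |UG| = 11.0, G = (33.5, 21.2). Then |MG| = |G − M| = 26.3.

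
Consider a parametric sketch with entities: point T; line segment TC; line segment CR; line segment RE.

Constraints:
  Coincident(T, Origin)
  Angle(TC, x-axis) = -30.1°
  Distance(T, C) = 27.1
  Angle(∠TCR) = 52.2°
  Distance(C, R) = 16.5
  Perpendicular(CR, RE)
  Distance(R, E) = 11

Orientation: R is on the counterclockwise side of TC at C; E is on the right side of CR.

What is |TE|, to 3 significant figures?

32.4

T is at the origin; TC runs at -30.1° with length 27.1, so C = 27.1·(cos -30.1°, sin -30.1°) = (23.4, -13.6). ∠TCR = 52.2°, so CR runs at -30.1° + (180° − 52.2°) = 97.7° from the x-axis; with |CR| = 16.5, R = C + 16.5·(cos 97.7°, sin 97.7°) = (21.2, 2.76). The perpendicularity gives RE at right angles to CR; with |RE| = 11.0 on the right of CR, E = R + 11.0·(0.991, 0.134) = (32.1, 4.23). Then |TE| = |E − T| = 32.4.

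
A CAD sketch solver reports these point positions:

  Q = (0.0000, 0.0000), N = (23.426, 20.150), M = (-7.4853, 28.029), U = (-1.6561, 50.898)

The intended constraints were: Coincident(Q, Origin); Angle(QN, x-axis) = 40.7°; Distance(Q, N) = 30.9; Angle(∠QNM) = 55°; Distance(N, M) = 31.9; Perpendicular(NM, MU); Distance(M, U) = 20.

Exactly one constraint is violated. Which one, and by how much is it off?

Distance(M, U) = 20 — off by 3.60.

Q = (0.00, 0.00) ✓; QN at 40.70° ✓; |QN| = 30.90 ✓; ∠QNM = 55.00° ✓; |NM| = 31.90 ✓; ∠(NM, MU) = 90.00° ✓; |MU| = 23.60 ✗.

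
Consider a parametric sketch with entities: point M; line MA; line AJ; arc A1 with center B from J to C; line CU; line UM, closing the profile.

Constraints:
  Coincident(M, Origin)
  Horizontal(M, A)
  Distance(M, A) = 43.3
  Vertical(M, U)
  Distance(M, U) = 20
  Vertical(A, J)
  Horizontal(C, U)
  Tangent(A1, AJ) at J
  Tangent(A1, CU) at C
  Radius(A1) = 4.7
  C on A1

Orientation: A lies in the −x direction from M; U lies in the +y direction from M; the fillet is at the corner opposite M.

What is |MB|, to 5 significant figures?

41.522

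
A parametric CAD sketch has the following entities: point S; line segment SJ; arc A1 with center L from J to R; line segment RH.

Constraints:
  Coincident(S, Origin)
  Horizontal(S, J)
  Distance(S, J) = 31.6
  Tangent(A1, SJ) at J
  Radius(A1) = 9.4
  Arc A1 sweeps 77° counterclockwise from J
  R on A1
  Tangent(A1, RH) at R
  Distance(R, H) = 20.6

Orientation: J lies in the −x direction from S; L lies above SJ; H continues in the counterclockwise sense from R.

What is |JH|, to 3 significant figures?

30.6

S is at the origin; SJ is horizontal with |SJ| = 31.6 and J on the −x side, so J = (-31.6, 0.00). A1 meets SJ tangentially, so LJ is at right angles to SJ, so L = J + (0, 9.4) = (-31.6, 9.40). On A1, J sits at bearing -90° from L; a 77° counterclockwise sweep puts R at bearing -13°, so R = L + 9.4·(cos -13°, sin -13°) = (-22.4, 7.29). Tangency of A1 to RH means the radius LR is perpendicular to RH, so RH runs along (−sin -13°, cos -13°); with |RH| = 20.6, H = (-17.8, 27.4). Then |JH| = |H − J| = 30.6.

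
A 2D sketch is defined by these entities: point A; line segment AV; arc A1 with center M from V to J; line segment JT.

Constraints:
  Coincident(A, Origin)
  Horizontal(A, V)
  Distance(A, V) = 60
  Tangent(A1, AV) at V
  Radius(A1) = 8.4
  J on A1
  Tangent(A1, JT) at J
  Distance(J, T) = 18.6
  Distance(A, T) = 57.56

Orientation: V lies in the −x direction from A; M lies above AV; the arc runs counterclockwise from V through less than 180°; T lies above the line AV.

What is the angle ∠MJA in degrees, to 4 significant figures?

173.0°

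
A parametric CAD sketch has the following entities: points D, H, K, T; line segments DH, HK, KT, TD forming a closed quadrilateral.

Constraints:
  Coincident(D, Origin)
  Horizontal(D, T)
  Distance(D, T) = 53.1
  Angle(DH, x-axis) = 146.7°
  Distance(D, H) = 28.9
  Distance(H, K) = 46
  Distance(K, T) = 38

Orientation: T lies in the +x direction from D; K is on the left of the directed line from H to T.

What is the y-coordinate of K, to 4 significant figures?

21.16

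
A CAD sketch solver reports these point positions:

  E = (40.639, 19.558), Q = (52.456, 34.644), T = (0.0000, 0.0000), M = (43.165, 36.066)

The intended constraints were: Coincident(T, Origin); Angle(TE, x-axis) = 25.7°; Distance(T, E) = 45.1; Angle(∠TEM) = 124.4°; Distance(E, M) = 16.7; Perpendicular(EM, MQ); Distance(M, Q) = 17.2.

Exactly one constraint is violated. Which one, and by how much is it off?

Distance(M, Q) = 17.2 — off by 7.80.

T = (0.00, 0.00) ✓; TE at 25.70° ✓; |TE| = 45.10 ✓; ∠TEM = 124.4° ✓; |EM| = 16.70 ✓; ∠(EM, MQ) = 90.00° ✓; |MQ| = 9.399 ✗.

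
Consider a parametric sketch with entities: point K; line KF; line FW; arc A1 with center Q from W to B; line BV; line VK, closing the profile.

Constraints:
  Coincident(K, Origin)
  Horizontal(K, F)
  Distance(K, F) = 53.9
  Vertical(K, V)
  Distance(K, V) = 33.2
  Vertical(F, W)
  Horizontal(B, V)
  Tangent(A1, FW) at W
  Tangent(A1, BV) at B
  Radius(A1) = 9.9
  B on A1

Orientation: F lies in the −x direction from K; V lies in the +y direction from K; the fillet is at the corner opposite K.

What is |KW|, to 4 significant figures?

58.72

K is at the origin; K and F share the same y with |KF| = 53.9 and F on the −x side, so F = (-53.90, 0.000). K and V share the same x with |KV| = 33.2 and V on the +y side, so V = (0.000, 33.20). The virtual corner opposite K is at (-53.90, 33.20). A1 meets FW tangentially, so QW is at right angles to FW and since A1 is tangent to BV there, QB ⟂ BV, with radius 9.9, so the center Q sits 9.9 in from both sides at Q = (-44.00, 23.30). That places the tangent points at W = (-53.90, 23.30) on FW and B = (-44.00, 33.20) on BV. Then |KW| = |W − K| = 58.72.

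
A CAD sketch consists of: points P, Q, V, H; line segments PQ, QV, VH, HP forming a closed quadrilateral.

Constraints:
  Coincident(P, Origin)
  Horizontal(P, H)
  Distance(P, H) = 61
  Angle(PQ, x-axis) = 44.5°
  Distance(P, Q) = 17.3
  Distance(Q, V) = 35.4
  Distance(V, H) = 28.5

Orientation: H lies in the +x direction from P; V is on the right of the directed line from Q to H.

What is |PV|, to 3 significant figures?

38.8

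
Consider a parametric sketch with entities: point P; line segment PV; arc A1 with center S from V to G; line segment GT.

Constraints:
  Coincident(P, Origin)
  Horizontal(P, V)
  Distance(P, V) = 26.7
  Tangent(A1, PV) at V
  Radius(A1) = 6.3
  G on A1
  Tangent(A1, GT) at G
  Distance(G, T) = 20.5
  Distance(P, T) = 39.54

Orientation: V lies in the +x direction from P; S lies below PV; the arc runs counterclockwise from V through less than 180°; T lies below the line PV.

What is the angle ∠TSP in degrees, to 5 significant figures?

107.35°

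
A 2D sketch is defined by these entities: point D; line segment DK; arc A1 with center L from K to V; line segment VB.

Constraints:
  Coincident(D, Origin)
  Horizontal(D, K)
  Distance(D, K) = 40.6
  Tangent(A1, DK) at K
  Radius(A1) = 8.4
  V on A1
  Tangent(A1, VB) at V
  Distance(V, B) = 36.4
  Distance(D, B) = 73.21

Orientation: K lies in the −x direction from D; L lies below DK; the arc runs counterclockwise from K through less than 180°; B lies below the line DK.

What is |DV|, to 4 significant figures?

48.69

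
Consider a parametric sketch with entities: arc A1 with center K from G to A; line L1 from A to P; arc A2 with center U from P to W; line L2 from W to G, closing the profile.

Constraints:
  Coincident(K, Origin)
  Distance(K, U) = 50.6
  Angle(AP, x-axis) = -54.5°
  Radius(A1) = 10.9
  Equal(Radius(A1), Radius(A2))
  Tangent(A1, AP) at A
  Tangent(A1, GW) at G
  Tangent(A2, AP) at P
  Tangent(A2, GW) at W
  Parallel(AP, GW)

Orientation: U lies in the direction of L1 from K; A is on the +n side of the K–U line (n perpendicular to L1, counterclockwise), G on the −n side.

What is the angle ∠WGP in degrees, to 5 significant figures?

23.308°

The slot axis is L1's direction at -54.5°, so u = (cos -54.5°, sin -54.5°) = (0.58070, -0.81412) and n = (−sin -54.5°, cos -54.5°) = (0.81412, 0.58070). K is at the origin and U lies 50.6 along u from K, so U = 50.6·u = (29.384, -41.194). Tangency of A1 to both parallel lines with radius 10.9 puts A and G at K ± 10.9·n: A = (8.8739, 6.3297), G = (-8.8739, -6.3297). Equal radii place P and W the same way about U: P = U + 10.9·n = (38.257, -34.865), W = U − 10.9·n = (20.510, -47.524). Then cos ∠WGP = GW·GP / (|GW||GP|), giving 23.308°.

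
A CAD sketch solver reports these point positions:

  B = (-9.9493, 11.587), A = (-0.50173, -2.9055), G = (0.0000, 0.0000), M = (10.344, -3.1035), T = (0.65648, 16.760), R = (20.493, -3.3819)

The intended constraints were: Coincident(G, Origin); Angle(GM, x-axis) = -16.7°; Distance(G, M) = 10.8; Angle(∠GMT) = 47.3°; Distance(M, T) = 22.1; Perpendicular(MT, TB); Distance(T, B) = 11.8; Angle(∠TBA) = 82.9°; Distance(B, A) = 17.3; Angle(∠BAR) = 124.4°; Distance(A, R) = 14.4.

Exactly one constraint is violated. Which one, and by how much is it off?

Distance(A, R) = 14.4 — off by 6.60.

G = (0.00, 0.00) ✓; GM at -16.70° ✓; |GM| = 10.80 ✓; ∠GMT = 47.30° ✓; |MT| = 22.10 ✓; ∠(MT, TB) = 90.00° ✓; |TB| = 11.80 ✓; ∠TBA = 82.90° ✓; |BA| = 17.30 ✓; ∠BAR = 124.4° ✓; |AR| = 21.00 ✗.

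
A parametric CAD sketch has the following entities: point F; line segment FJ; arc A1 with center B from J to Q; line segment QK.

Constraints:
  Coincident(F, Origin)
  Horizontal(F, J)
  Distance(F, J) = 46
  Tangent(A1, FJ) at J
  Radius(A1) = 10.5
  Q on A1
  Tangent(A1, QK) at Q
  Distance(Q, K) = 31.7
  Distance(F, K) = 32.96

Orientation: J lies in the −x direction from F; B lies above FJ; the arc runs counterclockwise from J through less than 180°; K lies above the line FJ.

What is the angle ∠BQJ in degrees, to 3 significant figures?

65.1°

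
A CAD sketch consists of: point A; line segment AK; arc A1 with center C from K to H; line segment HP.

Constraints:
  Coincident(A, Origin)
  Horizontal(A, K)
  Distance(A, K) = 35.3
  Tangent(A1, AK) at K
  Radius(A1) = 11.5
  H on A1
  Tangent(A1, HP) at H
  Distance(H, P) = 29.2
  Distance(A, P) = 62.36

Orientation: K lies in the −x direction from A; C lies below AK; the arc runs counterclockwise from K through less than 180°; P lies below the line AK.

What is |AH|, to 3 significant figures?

48.1

A is at the origin; AK is horizontal with |AK| = 35.3 and K on the −x side, so K = (-35.3, 0.00). Since A1 is tangent to AK there, CK ⟂ AK, so C = K + (0, -11.5) = (-35.3, -11.5). Since CH ⟂ HP (tangency), |CP| = √(11.5² + 29.2²) = 31.4 regardless of where H sits on A1. So P lies on both circle(A, 62.36) and circle(C, 31.4); the below-AK intersection is P = (-47.5, -40.4). H is the foot of the tangent from P: H = (-46.8, -11.2).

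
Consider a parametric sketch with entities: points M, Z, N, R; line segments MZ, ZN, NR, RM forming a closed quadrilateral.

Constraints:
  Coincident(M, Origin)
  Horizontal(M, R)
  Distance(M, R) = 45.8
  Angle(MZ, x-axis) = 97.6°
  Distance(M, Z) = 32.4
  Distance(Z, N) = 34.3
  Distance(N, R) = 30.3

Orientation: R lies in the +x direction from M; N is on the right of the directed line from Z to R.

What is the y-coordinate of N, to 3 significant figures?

4.32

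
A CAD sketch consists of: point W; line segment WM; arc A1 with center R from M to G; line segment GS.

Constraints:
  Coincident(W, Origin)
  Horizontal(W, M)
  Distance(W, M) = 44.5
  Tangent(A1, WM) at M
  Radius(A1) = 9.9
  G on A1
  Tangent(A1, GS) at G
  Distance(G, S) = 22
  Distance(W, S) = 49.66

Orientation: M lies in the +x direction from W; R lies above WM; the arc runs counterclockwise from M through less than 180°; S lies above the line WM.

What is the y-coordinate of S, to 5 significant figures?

32.895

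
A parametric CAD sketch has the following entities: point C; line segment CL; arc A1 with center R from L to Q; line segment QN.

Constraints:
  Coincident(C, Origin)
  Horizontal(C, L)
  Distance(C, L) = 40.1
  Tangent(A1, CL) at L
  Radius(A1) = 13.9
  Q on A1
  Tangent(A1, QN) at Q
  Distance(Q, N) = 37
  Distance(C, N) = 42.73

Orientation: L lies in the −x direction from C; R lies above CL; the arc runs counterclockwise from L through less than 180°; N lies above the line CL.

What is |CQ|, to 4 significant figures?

28.68

C is at the origin; CL is horizontal with |CL| = 40.1 and L on the −x side, so L = (-40.10, 0.000). The tangent condition forces RL to be normal to CL, so R = L + (0, 13.9) = (-40.10, 13.90). Since RQ ⟂ QN (tangency), |RN| = √(13.9² + 37.0²) = 39.52 regardless of where Q sits on A1. So N lies on both circle(C, 42.73) and circle(R, 39.52); the above-CL intersection is N = (-11.48, 41.16). Q is the foot of the tangent from N: Q = (-27.59, 7.849).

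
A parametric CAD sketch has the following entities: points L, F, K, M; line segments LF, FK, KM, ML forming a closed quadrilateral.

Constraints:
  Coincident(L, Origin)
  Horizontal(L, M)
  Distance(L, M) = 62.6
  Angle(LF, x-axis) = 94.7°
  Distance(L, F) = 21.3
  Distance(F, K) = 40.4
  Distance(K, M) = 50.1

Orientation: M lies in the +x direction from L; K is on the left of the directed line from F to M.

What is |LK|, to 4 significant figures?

52.87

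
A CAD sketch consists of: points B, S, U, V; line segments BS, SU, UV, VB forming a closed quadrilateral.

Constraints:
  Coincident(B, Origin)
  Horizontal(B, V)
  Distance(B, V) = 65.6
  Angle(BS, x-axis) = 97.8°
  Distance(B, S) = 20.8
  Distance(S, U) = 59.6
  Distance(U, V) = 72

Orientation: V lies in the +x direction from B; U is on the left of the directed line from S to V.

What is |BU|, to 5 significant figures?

74.989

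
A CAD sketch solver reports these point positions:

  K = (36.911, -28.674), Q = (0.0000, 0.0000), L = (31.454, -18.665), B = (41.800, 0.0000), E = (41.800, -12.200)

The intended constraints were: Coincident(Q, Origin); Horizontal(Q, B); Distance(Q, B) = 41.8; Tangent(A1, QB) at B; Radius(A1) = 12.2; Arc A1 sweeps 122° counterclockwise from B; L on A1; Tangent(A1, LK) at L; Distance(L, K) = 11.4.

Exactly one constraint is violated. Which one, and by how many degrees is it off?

Tangent(A1, LK) at L — off by 3.40°.

Q = (0.00, 0.00) ✓; Q.y = 0.00, B.y = 0.00 ✓; |QB| = 41.80 ✓; ∠(EB, BQ) = 90.00° ✓; |EB| = 12.20 ✓; bearing(E→L) − bearing(E→B) = 122.0° ✓; |EL| = 12.20 ✓; ∠(EL, LK) = 93.40° ✗; |LK| = 11.40 ✓.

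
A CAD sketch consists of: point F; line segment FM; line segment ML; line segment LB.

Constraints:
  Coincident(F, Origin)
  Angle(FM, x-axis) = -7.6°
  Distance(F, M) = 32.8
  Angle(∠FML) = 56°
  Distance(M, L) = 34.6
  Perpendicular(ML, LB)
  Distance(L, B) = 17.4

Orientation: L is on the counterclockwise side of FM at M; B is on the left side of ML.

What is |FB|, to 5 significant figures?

18.980

∠FML = 56.0°, so ML runs at -7.6° + (180° − 56.0°) = 116.40° from the x-axis; with |ML| = 34.6, L = M + 34.6·(cos 116.40°, sin 116.40°) = (17.127, 26.654). ML is perpendicular to LB; with |LB| = 17.4 on the left of ML, B = L + 17.4·(-0.89571, -0.44464) = (1.5421, 18.917). Then |FB| = |B − F| = 18.980.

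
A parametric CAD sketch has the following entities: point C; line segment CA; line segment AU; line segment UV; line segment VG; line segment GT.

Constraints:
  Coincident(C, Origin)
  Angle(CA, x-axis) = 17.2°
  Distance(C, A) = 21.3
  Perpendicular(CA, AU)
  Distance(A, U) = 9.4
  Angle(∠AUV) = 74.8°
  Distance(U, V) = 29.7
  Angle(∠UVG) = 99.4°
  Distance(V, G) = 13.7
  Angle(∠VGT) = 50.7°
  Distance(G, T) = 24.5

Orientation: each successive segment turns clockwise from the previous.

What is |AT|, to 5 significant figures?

11.320

C is at the origin; CA runs at 17.2° with length 21.3, so A = (20.347, 6.2986). CA ⟂ AU, so AU runs at -72.800°; with |AU| = 9.4, U = (23.127, -2.6810). ∠AUV = 74.8° gives UV at -178.00° from the x-axis; with |UV| = 29.7, V = (-6.5548, -3.7176). ∠UVG = 99.4° gives VG at 101.40° from the x-axis; with |VG| = 13.7, G = (-9.2627, 9.7122). ∠VGT = 50.7° gives GT at -27.900° from the x-axis; with |GT| = 24.5, T = (12.390, -1.7521). Then |AT| = |T − A| = 11.320.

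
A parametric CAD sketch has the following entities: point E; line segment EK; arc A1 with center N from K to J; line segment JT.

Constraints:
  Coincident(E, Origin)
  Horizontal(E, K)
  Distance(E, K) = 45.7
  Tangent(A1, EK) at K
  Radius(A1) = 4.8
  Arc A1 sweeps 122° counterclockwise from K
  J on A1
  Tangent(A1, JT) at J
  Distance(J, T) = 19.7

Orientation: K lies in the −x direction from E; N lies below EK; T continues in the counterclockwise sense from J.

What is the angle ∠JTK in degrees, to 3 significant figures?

17.2°

E is at the origin; EK is horizontal with |EK| = 45.7 and K on the −x side, so K = (-45.7, 0.00). Since A1 is tangent to EK there, NK ⟂ EK, so N = K + (0, -4.8) = (-45.7, -4.80). On A1, K sits at bearing 90° from N; a 122° counterclockwise sweep puts J at bearing 212°, so J = N + 4.8·(cos 212°, sin 212°) = (-49.8, -7.34). The tangent condition forces NJ to be normal to JT, so JT runs along (−sin 212°, cos 212°); with |JT| = 19.7, T = (-39.3, -24.1). Then cos ∠JTK = TJ·TK / (|TJ||TK|), giving 17.2°.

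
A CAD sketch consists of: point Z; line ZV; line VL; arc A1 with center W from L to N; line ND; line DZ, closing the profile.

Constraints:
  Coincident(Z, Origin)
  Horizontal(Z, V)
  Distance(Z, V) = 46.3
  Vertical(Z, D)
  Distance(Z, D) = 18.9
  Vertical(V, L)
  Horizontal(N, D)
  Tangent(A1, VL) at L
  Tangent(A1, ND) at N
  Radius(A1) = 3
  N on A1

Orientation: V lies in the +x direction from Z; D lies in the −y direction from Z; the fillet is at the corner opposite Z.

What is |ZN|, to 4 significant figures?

47.25

Z is at the origin; Z and V share the same y with |ZV| = 46.3 and V on the +x side, so V = (46.30, 0.000). Z and D share the same x with |ZD| = 18.9 and D on the −y side, so D = (0.000, -18.90). The virtual corner opposite Z is at (46.30, -18.90). Tangency of A1 to VL means the radius WL is perpendicular to VL and A1 meets ND tangentially, so WN is at right angles to ND, with radius 3.0, so the center W sits 3.0 in from both sides at W = (43.30, -15.90). That places the tangent points at L = (46.30, -15.90) on VL and N = (43.30, -18.90) on ND. Then |ZN| = |N − Z| = 47.25.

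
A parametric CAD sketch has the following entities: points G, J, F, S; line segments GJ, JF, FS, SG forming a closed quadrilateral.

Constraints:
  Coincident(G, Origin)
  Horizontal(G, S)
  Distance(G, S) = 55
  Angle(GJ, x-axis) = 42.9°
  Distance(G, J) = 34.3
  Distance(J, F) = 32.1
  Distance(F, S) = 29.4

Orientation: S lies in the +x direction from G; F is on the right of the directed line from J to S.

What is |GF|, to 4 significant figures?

28.29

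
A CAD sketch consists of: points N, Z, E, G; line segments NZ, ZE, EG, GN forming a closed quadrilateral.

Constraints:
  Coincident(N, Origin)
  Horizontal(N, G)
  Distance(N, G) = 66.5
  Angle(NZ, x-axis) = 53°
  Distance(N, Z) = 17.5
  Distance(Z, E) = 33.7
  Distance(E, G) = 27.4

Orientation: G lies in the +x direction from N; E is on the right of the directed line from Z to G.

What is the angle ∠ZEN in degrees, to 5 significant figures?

26.167°

N is at the origin; NG is horizontal with |NG| = 66.5 and G in +x, so G = (66.5, 0). NZ runs at 53.0° with |NZ| = 17.5, so Z = (10.532, 13.976). E is determined by |ZE| = 33.7 and |EG| = 27.4 together: it lies at the intersection of circle(Z, 33.7) and circle(G, 27.4). With |ZG| = 57.687, the foot of the radical line on ZG is 32.180 from Z and the perpendicular offset is √(33.7² − 32.180²) = 10.007. Taking the right-of-ZG solution: E = (39.328, -3.5296).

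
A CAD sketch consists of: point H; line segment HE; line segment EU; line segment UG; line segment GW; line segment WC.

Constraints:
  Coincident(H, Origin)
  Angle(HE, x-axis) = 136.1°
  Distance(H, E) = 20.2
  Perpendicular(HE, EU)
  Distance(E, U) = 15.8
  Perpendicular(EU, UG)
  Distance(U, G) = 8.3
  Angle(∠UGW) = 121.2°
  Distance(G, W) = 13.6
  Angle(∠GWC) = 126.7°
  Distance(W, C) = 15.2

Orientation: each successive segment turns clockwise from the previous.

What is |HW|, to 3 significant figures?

6.40

The perpendicularity gives UG at right angles to EU, so UG runs at -43.9°; with |UG| = 8.3, G = (2.38, 19.6). ∠UGW = 121.2° gives GW at -103° from the x-axis; with |GW| = 13.6, W = (-0.609, 6.37). Then |HW| = |W − H| = 6.40.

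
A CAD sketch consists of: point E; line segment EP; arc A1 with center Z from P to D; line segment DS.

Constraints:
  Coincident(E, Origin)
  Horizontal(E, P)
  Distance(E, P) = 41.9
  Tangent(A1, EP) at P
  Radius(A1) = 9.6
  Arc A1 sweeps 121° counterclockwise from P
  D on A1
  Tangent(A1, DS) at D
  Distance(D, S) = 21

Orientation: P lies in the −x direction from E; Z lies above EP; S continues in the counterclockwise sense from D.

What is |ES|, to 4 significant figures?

55.12

E is at the origin; EP is horizontal with |EP| = 41.9 and P on the −x side, so P = (-41.90, 0.000). Since A1 is tangent to EP there, ZP ⟂ EP, so Z = P + (0, 9.6) = (-41.90, 9.600). On A1, P sits at bearing -90° from Z; a 121° counterclockwise sweep puts D at bearing 31°, so D = Z + 9.6·(cos 31°, sin 31°) = (-33.67, 14.54). Tangency of A1 to DS means the radius ZD is perpendicular to DS, so DS runs along (−sin 31°, cos 31°); with |DS| = 21.0, S = (-44.49, 32.54). Then |ES| = |S − E| = 55.12.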